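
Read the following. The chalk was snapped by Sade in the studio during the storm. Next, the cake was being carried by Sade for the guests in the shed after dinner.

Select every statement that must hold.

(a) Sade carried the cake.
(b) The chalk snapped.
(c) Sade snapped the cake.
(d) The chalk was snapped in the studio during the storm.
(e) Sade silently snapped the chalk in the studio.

(a), (b), (d)

(a) Entailed — 'carry' is an activity; 'was carrying' entails that some carrying happened, so 'carried' holds.
(b) Entailed — 'Sade snapped the chalk' is causative; it entails the inchoative 'the chalk snapped'.
(c) Not entailed — Sade snapped the chalk, not the cake; the cake belongs to the carrying event.
(d) Entailed — this follows by dropping conjuncts from the snapping event's description.
(e) Not entailed — 'silently' adds information not in the original event.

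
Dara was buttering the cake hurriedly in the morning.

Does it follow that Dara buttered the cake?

no

'was buttering' is progressive; for an accomplishment like 'butter the cake', it doesn't entail completion.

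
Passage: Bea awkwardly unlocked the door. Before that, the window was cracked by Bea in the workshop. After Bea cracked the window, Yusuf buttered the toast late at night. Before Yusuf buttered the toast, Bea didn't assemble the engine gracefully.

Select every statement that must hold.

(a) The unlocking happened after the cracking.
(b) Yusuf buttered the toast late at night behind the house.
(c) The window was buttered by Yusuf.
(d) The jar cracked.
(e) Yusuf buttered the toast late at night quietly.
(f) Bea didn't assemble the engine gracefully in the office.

(a), (f)

(a) Entailed — the narrative places the cracking before the unlocking.
(b) Not entailed — 'behind the house' adds information not in the original event.
(c) Not entailed — Yusuf buttered the toast, not the window; the window belongs to the cracking event.
(d) Not entailed — the window is what cracked, not the jar.
(e) Not entailed — 'quietly' adds information not in the original event.
(f) Entailed — under negation, adding a further restriction is entailed: if no such assembling event occurred, none occurred in the office either.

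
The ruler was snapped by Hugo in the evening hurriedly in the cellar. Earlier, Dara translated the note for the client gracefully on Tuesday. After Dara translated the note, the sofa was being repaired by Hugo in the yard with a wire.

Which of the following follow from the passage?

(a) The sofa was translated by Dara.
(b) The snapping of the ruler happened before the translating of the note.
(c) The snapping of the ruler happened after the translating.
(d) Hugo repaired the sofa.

(c)

(a) Not entailed — Dara translated the note, not the sofa; the sofa belongs to the repairing event.
(b) Not entailed — the narrative places the translating before the snapping, not after.
(c) Entailed — the narrative places the translating before the snapping.
(d) Not entailed — 'was repairing' is progressive on an accomplishment; it does not entail the completed 'repaired'.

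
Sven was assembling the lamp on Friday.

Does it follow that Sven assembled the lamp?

no

'was assembling' is progressive; for an accomplishment like 'assemble the lamp', it doesn't entail completion.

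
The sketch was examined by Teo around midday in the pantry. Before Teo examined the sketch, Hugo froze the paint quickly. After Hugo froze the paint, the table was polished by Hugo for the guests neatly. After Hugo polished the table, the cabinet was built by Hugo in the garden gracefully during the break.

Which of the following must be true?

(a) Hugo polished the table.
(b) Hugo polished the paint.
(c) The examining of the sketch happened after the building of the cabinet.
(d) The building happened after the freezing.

(a), (d)

(a) Entailed — the original entails any weakening of itself; this just drops 'for the guests', 'neatly'.
(b) Not entailed — Hugo polished the table, not the paint; the paint belongs to the freezing event.
(c) Not entailed — the narrative doesn't order the building relative to the examining.
(d) Entailed — the narrative places the freezing before the building.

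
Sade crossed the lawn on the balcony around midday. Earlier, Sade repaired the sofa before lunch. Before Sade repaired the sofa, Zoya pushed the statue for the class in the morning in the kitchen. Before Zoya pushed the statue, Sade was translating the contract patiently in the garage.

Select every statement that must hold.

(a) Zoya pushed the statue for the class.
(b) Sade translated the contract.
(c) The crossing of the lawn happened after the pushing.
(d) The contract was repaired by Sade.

(a) Entailed — this follows by dropping conjuncts from the pushing event's description.
(b) Not entailed — 'was translating' is progressive on an accomplishment; it does not entail the completed 'translated'.
(c) Entailed — the narrative places the pushing before the crossing.
(d) Not entailed — Sade repaired the sofa, not the contract; the contract belongs to the translating event.

(a), (c)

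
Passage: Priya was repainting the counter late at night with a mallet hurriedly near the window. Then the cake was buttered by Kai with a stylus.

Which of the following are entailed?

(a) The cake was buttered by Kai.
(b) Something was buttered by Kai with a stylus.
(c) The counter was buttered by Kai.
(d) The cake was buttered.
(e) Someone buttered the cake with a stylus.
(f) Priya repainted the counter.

(a), (b), (d), (e)

(a) Entailed — dropping 'with a stylus' leaves a sub-description the original still satisfies.
(b) Entailed — this follows by dropping conjuncts from the buttering event's description.
(c) Not entailed — Kai buttered the cake, not the counter; the counter belongs to the repainting event.
(d) Entailed — this follows by dropping conjuncts from the buttering event's description.
(e) Entailed — every conjunct here is already in the original buttering event.
(f) Not entailed — 'was repainting' is progressive on an accomplishment; it does not entail the completed 'repainted'.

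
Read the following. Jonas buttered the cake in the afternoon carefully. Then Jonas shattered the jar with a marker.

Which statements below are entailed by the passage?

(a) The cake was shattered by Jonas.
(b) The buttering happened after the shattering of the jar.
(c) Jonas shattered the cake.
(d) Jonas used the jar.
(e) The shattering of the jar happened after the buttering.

(e)

(a) Not entailed — Jonas shattered the jar, not the cake; the cake belongs to the buttering event.
(b) Not entailed — the narrative places the buttering before the shattering, not after.
(c) Not entailed — Jonas shattered the jar, not the cake; the cake belongs to the buttering event.
(d) Not entailed — the jar is the patient, not an instrument — Jonas used a marker.
(e) Entailed — the narrative places the buttering before the shattering.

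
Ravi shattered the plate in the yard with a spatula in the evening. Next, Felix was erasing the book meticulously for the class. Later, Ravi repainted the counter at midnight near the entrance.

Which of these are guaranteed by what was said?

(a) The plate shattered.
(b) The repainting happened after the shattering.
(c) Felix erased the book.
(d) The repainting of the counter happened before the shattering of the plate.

(a), (b)

(a) Entailed — 'Ravi shattered the plate' is causative; it entails the inchoative 'the plate shattered'.
(b) Entailed — the narrative places the shattering before the repainting.
(c) Not entailed — 'was erasing' is progressive on an accomplishment; it does not entail the completed 'erased'.
(d) Not entailed — the narrative places the shattering before the repainting, not after.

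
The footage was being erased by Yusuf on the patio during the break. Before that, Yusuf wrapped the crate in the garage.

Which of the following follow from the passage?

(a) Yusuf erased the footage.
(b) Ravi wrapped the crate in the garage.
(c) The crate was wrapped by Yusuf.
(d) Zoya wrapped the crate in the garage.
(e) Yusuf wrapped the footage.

(c)

(a) Not entailed — 'was erasing' is progressive on an accomplishment; it does not entail the completed 'erased'.
(b) Not entailed — the passage has Yusuf wrapping the crate, not Ravi.
(c) Entailed — this follows by dropping conjuncts from the wrapping event's description.
(d) Not entailed — the passage has Yusuf wrapping the crate, not Zoya.
(e) Not entailed — Yusuf wrapped the crate, not the footage; the footage belongs to the erasing event.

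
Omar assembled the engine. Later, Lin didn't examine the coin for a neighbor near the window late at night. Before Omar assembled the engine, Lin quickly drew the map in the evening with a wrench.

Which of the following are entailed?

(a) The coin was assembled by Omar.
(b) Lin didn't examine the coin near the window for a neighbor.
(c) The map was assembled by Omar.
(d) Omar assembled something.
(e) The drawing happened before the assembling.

(a) Not entailed — Omar assembled the engine, not the coin; the coin belongs to the examining event.
(b) Not entailed — dropping 'late at night' under negation is not valid — the original leaves open that Lin examined the coin some other way.
(c) Not entailed — Omar assembled the engine, not the map; the map belongs to the drawing event.
(d) Entailed — the original entails any weakening of itself; this just generalizes the patient.
(e) Entailed — the narrative places the drawing before the assembling.

(d), (e)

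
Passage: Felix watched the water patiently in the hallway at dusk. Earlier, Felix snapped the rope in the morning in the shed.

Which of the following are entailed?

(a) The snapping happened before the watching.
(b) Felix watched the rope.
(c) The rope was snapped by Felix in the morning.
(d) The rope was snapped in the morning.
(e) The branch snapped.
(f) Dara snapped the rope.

(a), (c), (d)

(a) Entailed — the narrative places the snapping before the watching.
(b) Not entailed — Felix watched the water, not the rope; the rope belongs to the snapping event.
(c) Entailed — every conjunct here is already in the original snapping event.
(d) Entailed — every conjunct here is already in the original snapping event.
(e) Not entailed — the rope is what snapped, not the branch.
(f) Not entailed — the passage has Felix snapping the rope, not Dara.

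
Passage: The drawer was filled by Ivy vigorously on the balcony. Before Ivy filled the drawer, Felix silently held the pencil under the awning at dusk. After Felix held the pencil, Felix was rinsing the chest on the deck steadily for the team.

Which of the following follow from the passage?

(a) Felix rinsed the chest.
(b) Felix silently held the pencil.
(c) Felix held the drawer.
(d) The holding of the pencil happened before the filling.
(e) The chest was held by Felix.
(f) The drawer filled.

(a), (b), (d), (f)

(a) Entailed — 'rinse' is an activity; 'was rinsing' entails that some rinsing happened, so 'rinsed' holds.
(b) Entailed — this follows by dropping conjuncts from the holding event's description.
(c) Not entailed — Felix held the pencil, not the drawer; the drawer belongs to the filling event.
(d) Entailed — the narrative places the holding before the filling.
(e) Not entailed — Felix held the pencil, not the chest; the chest belongs to the rinsing event.
(f) Entailed — 'Ivy filled the drawer' is causative; it entails the inchoative 'the drawer filled'.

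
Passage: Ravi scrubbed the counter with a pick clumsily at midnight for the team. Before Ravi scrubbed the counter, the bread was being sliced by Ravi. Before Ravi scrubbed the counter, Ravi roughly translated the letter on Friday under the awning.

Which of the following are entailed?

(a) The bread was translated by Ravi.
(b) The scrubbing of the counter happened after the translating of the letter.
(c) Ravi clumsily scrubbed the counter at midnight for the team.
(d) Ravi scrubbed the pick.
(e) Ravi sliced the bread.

(a) Not entailed — Ravi translated the letter, not the bread; the bread belongs to the slicing event.
(b) Entailed — the narrative places the translating before the scrubbing.
(c) Entailed — this follows by dropping conjuncts from the scrubbing event's description.
(d) Not entailed — the pick is the instrument, not what was scrubbed.
(e) Not entailed — 'was slicing' is progressive on an accomplishment; it does not entail the completed 'sliced'.

(b), (c)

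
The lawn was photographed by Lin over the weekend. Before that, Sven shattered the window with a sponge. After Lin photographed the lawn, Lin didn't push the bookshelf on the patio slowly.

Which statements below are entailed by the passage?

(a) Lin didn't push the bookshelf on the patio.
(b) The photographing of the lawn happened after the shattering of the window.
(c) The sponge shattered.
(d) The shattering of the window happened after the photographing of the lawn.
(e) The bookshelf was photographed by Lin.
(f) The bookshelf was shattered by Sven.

(b)

(a) Not entailed — dropping 'slowly' under negation is not valid — the original leaves open that Lin pushed the bookshelf some other way.
(b) Entailed — the narrative places the shattering before the photographing.
(c) Not entailed — the window is what shattered, not the sponge.
(d) Not entailed — the narrative places the shattering before the photographing, not after.
(e) Not entailed — Lin photographed the lawn, not the bookshelf; the bookshelf belongs to the pushing event.
(f) Not entailed — Sven shattered the window, not the bookshelf; the bookshelf belongs to the pushing event.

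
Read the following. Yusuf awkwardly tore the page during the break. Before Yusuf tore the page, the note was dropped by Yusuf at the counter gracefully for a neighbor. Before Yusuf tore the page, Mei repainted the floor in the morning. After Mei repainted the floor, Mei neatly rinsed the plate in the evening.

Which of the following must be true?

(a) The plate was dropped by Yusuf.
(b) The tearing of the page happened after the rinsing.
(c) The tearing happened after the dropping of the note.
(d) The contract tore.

(c)

(a) Not entailed — Yusuf dropped the note, not the plate; the plate belongs to the rinsing event.
(b) Not entailed — the narrative doesn't order the rinsing relative to the tearing.
(c) Entailed — the narrative places the dropping before the tearing.
(d) Not entailed — the page is what tore, not the contract.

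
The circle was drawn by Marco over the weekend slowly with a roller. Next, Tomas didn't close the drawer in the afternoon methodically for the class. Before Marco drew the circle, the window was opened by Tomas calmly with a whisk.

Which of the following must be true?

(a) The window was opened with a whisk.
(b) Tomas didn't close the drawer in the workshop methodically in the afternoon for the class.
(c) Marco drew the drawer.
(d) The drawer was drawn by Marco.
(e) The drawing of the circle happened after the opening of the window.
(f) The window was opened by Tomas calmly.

(a) Entailed — every conjunct here is already in the original opening event.
(b) Entailed — under negation, adding a further restriction is entailed: if no such closing event occurred, none occurred in the workshop either.
(c) Not entailed — Marco drew the circle, not the drawer; the drawer belongs to the closing event.
(d) Not entailed — Marco drew the circle, not the drawer; the drawer belongs to the closing event.
(e) Entailed — the narrative places the opening before the drawing.
(f) Entailed — this follows by dropping conjuncts from the opening event's description.

(a), (b), (e), (f)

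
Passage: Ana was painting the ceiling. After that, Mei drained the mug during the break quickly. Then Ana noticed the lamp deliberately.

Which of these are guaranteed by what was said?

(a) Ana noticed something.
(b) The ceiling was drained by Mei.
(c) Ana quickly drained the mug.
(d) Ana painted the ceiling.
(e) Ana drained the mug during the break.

(a)

(a) Entailed — every conjunct here is already in the original noticing event.
(b) Not entailed — Mei drained the mug, not the ceiling; the ceiling belongs to the painting event.
(c) Not entailed — the passage has Mei draining the mug, not Ana.
(d) Not entailed — 'was painting' is progressive on an accomplishment; it does not entail the completed 'painted'.
(e) Not entailed — the passage has Mei draining the mug, not Ana.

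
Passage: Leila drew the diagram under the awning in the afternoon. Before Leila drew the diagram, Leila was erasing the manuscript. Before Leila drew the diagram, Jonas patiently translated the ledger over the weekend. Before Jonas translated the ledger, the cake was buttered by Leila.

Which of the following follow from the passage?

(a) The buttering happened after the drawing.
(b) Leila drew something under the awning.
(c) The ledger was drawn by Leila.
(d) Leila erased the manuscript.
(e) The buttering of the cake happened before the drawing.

(a) Not entailed — the narrative places the buttering before the drawing, not after.
(b) Entailed — this follows by dropping conjuncts from the drawing event's description.
(c) Not entailed — Leila drew the diagram, not the ledger; the ledger belongs to the translating event.
(d) Not entailed — 'was erasing' is progressive on an accomplishment; it does not entail the completed 'erased'.
(e) Entailed — the narrative places the buttering before the drawing.

(b), (e)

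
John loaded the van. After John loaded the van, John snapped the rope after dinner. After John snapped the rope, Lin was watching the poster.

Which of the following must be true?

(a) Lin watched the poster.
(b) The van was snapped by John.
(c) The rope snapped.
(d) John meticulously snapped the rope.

(a) Entailed — 'watch' is an activity; 'was watching' entails that some watching happened, so 'watched' holds.
(b) Not entailed — John snapped the rope, not the van; the van belongs to the loading event.
(c) Entailed — 'John snapped the rope' is causative; it entails the inchoative 'the rope snapped'.
(d) Not entailed — 'meticulously' adds information not in the original event.

(a), (c)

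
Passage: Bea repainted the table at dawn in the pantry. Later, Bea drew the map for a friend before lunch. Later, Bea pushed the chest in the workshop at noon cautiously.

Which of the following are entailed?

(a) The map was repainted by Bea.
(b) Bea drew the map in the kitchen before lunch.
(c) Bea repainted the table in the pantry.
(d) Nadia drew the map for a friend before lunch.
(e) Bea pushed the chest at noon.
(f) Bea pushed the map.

(a) Not entailed — Bea repainted the table, not the map; the map belongs to the drawing event.
(b) Not entailed — 'in the kitchen' adds information not in the original event.
(c) Entailed — dropping 'at dawn' leaves a sub-description the original still satisfies.
(d) Not entailed — the passage has Bea drawing the map, not Nadia.
(e) Entailed — this follows by dropping conjuncts from the pushing event's description.
(f) Not entailed — Bea pushed the chest, not the map; the map belongs to the drawing event.

(c), (e)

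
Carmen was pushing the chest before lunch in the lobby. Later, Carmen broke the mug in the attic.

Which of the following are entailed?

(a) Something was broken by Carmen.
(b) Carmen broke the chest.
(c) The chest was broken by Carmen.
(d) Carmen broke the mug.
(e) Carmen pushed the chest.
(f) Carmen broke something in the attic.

(a), (d), (e), (f)

(a) Entailed — the original entails any weakening of itself; this just drops 'in the attic' and generalizes the patient.
(b) Not entailed — Carmen broke the mug, not the chest; the chest belongs to the pushing event.
(c) Not entailed — Carmen broke the mug, not the chest; the chest belongs to the pushing event.
(d) Entailed — dropping 'in the attic' leaves a sub-description the original still satisfies.
(e) Entailed — 'push' is an activity; 'was pushing' entails that some pushing happened, so 'pushed' holds.
(f) Entailed — generalizing the patient leaves a sub-description the original still satisfies.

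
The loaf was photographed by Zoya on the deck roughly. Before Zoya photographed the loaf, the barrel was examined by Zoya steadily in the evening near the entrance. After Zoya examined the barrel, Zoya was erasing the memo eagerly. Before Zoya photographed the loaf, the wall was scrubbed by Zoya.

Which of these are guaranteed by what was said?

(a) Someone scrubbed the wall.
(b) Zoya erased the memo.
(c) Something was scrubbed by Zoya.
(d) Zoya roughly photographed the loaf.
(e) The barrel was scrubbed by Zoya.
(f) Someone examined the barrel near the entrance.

(a), (c), (d), (f)

(a) Entailed — this follows by dropping conjuncts from the scrubbing event's description.
(b) Not entailed — 'was erasing' is progressive on an accomplishment; it does not entail the completed 'erased'.
(c) Entailed — the original entails any weakening of itself; this just generalizes the patient.
(d) Entailed — dropping 'on the deck' leaves a sub-description the original still satisfies.
(e) Not entailed — Zoya scrubbed the wall, not the barrel; the barrel belongs to the examining event.
(f) Entailed — the original entails any weakening of itself; this just drops 'steadily', 'in the evening' and generalizes the agent.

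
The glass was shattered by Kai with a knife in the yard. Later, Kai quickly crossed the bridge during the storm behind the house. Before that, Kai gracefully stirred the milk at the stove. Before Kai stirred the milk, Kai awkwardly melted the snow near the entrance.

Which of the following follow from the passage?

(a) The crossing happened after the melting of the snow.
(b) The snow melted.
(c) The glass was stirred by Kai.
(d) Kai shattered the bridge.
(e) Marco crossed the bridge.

(a), (b)

(a) Entailed — the narrative places the melting before the crossing.
(b) Entailed — 'Kai melted the snow' is causative; it entails the inchoative 'the snow melted'.
(c) Not entailed — Kai stirred the milk, not the glass; the glass belongs to the shattering event.
(d) Not entailed — Kai shattered the glass, not the bridge; the bridge belongs to the crossing event.
(e) Not entailed — the passage has Kai crossing the bridge, not Marco.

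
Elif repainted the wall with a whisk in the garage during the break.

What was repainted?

'the wall' marks the patient of the repainting event.

the wall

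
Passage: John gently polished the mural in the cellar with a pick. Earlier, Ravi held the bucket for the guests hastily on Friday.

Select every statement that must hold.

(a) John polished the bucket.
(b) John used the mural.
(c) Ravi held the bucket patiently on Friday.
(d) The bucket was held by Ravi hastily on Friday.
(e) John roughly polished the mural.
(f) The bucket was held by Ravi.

(a) Not entailed — John polished the mural, not the bucket; the bucket belongs to the holding event.
(b) Not entailed — the mural is the patient, not an instrument — John used a pick.
(c) Not entailed — 'patiently' adds a manner not in (and inconsistent with) the original.
(d) Entailed — the original entails any weakening of itself; this just drops 'for the guests'.
(e) Not entailed — 'roughly' adds a manner not in (and inconsistent with) the original.
(f) Entailed — this follows by dropping conjuncts from the holding event's description.

(d), (f)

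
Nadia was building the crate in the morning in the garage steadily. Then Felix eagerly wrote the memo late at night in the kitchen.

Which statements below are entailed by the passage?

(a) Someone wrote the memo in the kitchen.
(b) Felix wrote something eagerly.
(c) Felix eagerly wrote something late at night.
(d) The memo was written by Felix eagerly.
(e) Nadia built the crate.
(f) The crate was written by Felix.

(a) Entailed — this follows by dropping conjuncts from the writing event's description.
(b) Entailed — every conjunct here is already in the original writing event.
(c) Entailed — dropping 'in the kitchen' and generalizing the patient leaves a sub-description the original still satisfies.
(d) Entailed — dropping 'in the kitchen', 'late at night' leaves a sub-description the original still satisfies.
(e) Not entailed — 'was building' is progressive on an accomplishment; it does not entail the completed 'built'.
(f) Not entailed — Felix wrote the memo, not the crate; the crate belongs to the building event.

(a), (b), (c), (d)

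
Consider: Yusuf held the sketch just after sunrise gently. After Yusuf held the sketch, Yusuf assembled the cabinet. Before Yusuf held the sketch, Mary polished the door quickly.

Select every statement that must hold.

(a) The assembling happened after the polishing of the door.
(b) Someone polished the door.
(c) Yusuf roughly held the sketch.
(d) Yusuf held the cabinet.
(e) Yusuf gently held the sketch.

(a), (b), (e)

(a) Entailed — the narrative places the polishing before the assembling.
(b) Entailed — this follows by dropping conjuncts from the polishing event's description.
(c) Not entailed — 'roughly' adds a manner not in (and inconsistent with) the original.
(d) Not entailed — Yusuf held the sketch, not the cabinet; the cabinet belongs to the assembling event.
(e) Entailed — every conjunct here is already in the original holding event.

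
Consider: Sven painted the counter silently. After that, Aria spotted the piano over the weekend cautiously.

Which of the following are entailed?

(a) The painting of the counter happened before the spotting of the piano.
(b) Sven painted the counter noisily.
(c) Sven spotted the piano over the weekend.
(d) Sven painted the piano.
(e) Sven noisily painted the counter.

(a)

(a) Entailed — the narrative places the painting before the spotting.
(b) Not entailed — 'noisily' adds a manner not in (and inconsistent with) the original.
(c) Not entailed — the passage has Aria spotting the piano, not Sven.
(d) Not entailed — Sven painted the counter, not the piano; the piano belongs to the spotting event.
(e) Not entailed — 'noisily' adds a manner not in (and inconsistent with) the original.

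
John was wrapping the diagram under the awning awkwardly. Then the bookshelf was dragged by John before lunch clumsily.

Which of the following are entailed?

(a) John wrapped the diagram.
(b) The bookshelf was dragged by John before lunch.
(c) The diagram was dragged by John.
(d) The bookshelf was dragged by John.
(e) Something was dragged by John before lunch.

(b), (d), (e)

(a) Not entailed — 'was wrapping' is progressive on an accomplishment; it does not entail the completed 'wrapped'.
(b) Entailed — the original entails any weakening of itself; this just drops 'clumsily'.
(c) Not entailed — John dragged the bookshelf, not the diagram; the diagram belongs to the wrapping event.
(d) Entailed — this follows by dropping conjuncts from the dragging event's description.
(e) Entailed — every conjunct here is already in the original dragging event.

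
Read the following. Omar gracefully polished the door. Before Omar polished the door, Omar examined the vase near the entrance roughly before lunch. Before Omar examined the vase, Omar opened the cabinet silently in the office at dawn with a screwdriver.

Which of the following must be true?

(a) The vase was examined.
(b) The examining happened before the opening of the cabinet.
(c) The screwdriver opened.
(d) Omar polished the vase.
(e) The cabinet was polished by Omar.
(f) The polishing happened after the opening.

(a), (f)

(a) Entailed — the original entails any weakening of itself; this just drops 'near the entrance', 'before lunch', 'roughly' and generalizes the agent.
(b) Not entailed — the narrative places the opening before the examining, not after.
(c) Not entailed — the cabinet is what opened, not the screwdriver.
(d) Not entailed — Omar polished the door, not the vase; the vase belongs to the examining event.
(e) Not entailed — Omar polished the door, not the cabinet; the cabinet belongs to the opening event.
(f) Entailed — the narrative places the opening before the polishing.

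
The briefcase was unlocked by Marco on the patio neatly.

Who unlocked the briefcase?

'Marco' marks the agent of the unlocking event.

Marco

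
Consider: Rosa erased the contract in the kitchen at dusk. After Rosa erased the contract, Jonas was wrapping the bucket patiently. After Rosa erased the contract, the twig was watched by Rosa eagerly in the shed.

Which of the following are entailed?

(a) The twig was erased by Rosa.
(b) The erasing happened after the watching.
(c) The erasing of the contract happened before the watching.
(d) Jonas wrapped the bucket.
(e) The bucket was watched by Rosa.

(c)

(a) Not entailed — Rosa erased the contract, not the twig; the twig belongs to the watching event.
(b) Not entailed — the narrative places the erasing before the watching, not after.
(c) Entailed — the narrative places the erasing before the watching.
(d) Not entailed — 'was wrapping' is progressive on an accomplishment; it does not entail the completed 'wrapped'.
(e) Not entailed — Rosa watched the twig, not the bucket; the bucket belongs to the wrapping event.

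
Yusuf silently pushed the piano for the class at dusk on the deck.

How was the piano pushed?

'silently' marks the manner of the pushing event.

silently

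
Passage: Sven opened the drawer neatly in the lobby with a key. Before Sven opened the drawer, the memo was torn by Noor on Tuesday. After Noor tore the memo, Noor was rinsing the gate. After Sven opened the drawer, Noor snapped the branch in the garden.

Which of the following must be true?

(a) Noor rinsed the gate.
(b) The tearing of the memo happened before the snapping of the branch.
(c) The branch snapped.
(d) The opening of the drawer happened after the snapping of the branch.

(a) Entailed — 'rinse' is an activity; 'was rinsing' entails that some rinsing happened, so 'rinsed' holds.
(b) Entailed — the narrative places the tearing before the snapping.
(c) Entailed — 'Noor snapped the branch' is causative; it entails the inchoative 'the branch snapped'.
(d) Not entailed — the narrative places the opening before the snapping, not after.

(a), (b), (c)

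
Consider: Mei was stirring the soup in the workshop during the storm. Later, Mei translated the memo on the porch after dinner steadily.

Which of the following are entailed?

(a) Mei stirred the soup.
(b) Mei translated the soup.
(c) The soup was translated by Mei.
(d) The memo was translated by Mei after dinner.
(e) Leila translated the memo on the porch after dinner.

(a) Entailed — 'stir' is an activity; 'was stirring' entails that some stirring happened, so 'stirred' holds.
(b) Not entailed — Mei translated the memo, not the soup; the soup belongs to the stirring event.
(c) Not entailed — Mei translated the memo, not the soup; the soup belongs to the stirring event.
(d) Entailed — the original entails any weakening of itself; this just drops 'on the porch', 'steadily'.
(e) Not entailed — the passage has Mei translating the memo, not Leila.

(a), (d)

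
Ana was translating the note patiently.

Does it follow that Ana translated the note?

no

'was translating' is progressive; for an accomplishment like 'translate the note', it doesn't entail completion.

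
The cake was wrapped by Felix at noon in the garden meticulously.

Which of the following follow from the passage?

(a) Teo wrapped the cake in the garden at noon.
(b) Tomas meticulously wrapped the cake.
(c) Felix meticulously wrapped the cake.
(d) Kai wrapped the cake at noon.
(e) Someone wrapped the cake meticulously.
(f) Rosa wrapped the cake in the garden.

(c), (e)

(a) Not entailed — the passage has Felix wrapping the cake, not Teo.
(b) Not entailed — the passage has Felix wrapping the cake, not Tomas.
(c) Entailed — the original entails any weakening of itself; this just drops 'in the garden', 'at noon'.
(d) Not entailed — the passage has Felix wrapping the cake, not Kai.
(e) Entailed — every conjunct here is already in the original wrapping event.
(f) Not entailed — the passage has Felix wrapping the cake, not Rosa.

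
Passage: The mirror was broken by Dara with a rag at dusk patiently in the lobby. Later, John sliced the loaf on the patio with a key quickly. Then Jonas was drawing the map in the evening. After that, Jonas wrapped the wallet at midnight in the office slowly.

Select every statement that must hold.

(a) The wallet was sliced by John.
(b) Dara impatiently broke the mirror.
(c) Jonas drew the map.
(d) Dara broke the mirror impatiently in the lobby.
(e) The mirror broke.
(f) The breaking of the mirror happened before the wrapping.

(e), (f)

(a) Not entailed — John sliced the loaf, not the wallet; the wallet belongs to the wrapping event.
(b) Not entailed — 'impatiently' adds a manner not in (and inconsistent with) the original.
(c) Not entailed — 'was drawing' is progressive on an accomplishment; it does not entail the completed 'drew'.
(d) Not entailed — 'impatiently' adds a manner not in (and inconsistent with) the original.
(e) Entailed — 'Dara broke the mirror' is causative; it entails the inchoative 'the mirror broke'.
(f) Entailed — the narrative places the breaking before the wrapping.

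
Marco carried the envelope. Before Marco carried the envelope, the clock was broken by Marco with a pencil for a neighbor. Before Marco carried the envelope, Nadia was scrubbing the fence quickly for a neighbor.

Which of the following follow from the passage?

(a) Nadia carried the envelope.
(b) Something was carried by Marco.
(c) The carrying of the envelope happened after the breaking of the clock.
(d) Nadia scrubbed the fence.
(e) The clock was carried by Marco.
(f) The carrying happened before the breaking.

(b), (c), (d)

(a) Not entailed — the passage has Marco carrying the envelope, not Nadia.
(b) Entailed — the original entails any weakening of itself; this just generalizes the patient.
(c) Entailed — the narrative places the breaking before the carrying.
(d) Entailed — 'scrub' is an activity; 'was scrubbing' entails that some scrubbing happened, so 'scrubbed' holds.
(e) Not entailed — Marco carried the envelope, not the clock; the clock belongs to the breaking event.
(f) Not entailed — the narrative places the breaking before the carrying, not after.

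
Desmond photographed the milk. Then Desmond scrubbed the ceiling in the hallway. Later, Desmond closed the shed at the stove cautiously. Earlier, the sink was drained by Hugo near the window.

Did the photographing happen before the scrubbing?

yes

The narrative orders the photographing before the scrubbing.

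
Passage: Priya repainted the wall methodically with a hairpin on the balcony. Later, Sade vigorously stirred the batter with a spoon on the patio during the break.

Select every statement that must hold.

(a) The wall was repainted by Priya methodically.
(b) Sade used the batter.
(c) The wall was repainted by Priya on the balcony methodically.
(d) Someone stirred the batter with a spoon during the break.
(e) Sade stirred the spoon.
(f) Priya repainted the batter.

(a) Entailed — this follows by dropping conjuncts from the repainting event's description.
(b) Not entailed — the batter is the patient, not an instrument — Sade used a spoon.
(c) Entailed — the original entails any weakening of itself; this just drops 'with a hairpin'.
(d) Entailed — this follows by dropping conjuncts from the stirring event's description.
(e) Not entailed — the spoon is the instrument, not what was stirred.
(f) Not entailed — Priya repainted the wall, not the batter; the batter belongs to the stirring event.

(a), (c), (d)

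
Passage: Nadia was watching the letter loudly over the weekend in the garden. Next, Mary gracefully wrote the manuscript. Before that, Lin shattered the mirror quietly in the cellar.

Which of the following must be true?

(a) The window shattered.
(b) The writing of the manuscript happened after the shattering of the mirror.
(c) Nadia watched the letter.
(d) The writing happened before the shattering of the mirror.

(b), (c)

(a) Not entailed — the mirror is what shattered, not the window.
(b) Entailed — the narrative places the shattering before the writing.
(c) Entailed — 'watch' is an activity; 'was watching' entails that some watching happened, so 'watched' holds.
(d) Not entailed — the narrative places the shattering before the writing, not after.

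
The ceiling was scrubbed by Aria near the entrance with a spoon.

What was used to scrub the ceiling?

'with a spoon' marks the instrument of the scrubbing event.

a spoon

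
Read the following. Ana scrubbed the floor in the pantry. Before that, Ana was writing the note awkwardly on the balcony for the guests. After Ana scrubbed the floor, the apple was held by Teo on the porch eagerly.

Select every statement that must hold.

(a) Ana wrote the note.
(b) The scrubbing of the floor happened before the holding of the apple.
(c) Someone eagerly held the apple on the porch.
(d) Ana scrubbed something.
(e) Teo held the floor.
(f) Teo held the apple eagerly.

(b), (c), (d), (f)

(a) Not entailed — 'was writing' is progressive on an accomplishment; it does not entail the completed 'wrote'.
(b) Entailed — the narrative places the scrubbing before the holding.
(c) Entailed — the original entails any weakening of itself; this just generalizes the agent.
(d) Entailed — dropping 'in the pantry' and generalizing the patient leaves a sub-description the original still satisfies.
(e) Not entailed — Teo held the apple, not the floor; the floor belongs to the scrubbing event.
(f) Entailed — every conjunct here is already in the original holding event.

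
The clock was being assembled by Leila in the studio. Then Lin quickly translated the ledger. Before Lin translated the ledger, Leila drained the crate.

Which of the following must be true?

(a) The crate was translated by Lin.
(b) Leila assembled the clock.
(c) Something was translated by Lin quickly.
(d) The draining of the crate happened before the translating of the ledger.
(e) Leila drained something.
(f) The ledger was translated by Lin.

(c), (d), (e), (f)

(a) Not entailed — Lin translated the ledger, not the crate; the crate belongs to the draining event.
(b) Not entailed — 'was assembling' is progressive on an accomplishment; it does not entail the completed 'assembled'.
(c) Entailed — this follows by dropping conjuncts from the translating event's description.
(d) Entailed — the narrative places the draining before the translating.
(e) Entailed — the original entails any weakening of itself; this just generalizes the patient.
(f) Entailed — the original entails any weakening of itself; this just drops 'quickly'.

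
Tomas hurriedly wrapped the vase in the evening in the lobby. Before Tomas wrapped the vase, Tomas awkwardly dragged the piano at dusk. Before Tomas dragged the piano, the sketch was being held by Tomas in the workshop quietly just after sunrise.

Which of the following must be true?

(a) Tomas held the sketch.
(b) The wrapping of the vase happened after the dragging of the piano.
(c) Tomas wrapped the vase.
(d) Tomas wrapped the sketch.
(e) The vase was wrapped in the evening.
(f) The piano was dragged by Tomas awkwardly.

(a), (b), (c), (e), (f)

(a) Entailed — 'hold' is an activity; 'was holding' entails that some holding happened, so 'held' holds.
(b) Entailed — the narrative places the dragging before the wrapping.
(c) Entailed — this follows by dropping conjuncts from the wrapping event's description.
(d) Not entailed — Tomas wrapped the vase, not the sketch; the sketch belongs to the holding event.
(e) Entailed — every conjunct here is already in the original wrapping event.
(f) Entailed — every conjunct here is already in the original dragging event.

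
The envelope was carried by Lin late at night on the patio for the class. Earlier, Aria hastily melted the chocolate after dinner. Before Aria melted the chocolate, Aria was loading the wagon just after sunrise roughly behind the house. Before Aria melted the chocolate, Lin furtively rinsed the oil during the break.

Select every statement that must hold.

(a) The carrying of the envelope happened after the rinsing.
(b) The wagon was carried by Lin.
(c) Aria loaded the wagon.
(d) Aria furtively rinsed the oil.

(a) Entailed — the narrative places the rinsing before the carrying.
(b) Not entailed — Lin carried the envelope, not the wagon; the wagon belongs to the loading event.
(c) Not entailed — 'was loading' is progressive on an accomplishment; it does not entail the completed 'loaded'.
(d) Not entailed — the passage has Lin rinsing the oil, not Aria.

(a)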